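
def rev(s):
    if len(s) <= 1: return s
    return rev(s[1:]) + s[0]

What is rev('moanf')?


rev('moanf') = rev('oanf') + 'm'
rev('oanf') = rev('anf') + 'o'
rev('anf') = rev('nf') + 'a'
rev('nf') = rev('f') + 'n'
rev('f') = 'f'  (base case)
Concatenating: 'f' + 'n' + 'a' + 'o' + 'm' = 'fnaom'

fnaom


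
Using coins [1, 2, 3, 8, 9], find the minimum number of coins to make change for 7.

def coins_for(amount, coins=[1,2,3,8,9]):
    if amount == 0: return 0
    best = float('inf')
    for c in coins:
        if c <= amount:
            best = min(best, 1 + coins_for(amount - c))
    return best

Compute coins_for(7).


Building up with DP:
coins_for(0) = 0
coins_for(1) = min(1+coins_for(0)=1+0=1) = 1
coins_for(2) = min(1+coins_for(1)=1+1=2, 1+coins_for(0)=1+0=1) = 1
coins_for(3) = min(1+coins_for(2)=1+1=2, 1+coins_for(1)=1+1=2, 1+coins_for(0)=1+0=1) = 1
coins_for(4) = min(1+coins_for(3)=1+1=2, 1+coins_for(2)=1+1=2, 1+coins_for(1)=1+1=2) = 2
coins_for(5) = min(1+coins_for(4)=1+2=3, 1+coins_for(3)=1+1=2, 1+coins_for(2)=1+1=2) = 2
coins_for(6) = min(1+coins_for(5)=1+2=3, 1+coins_for(4)=1+2=3, 1+coins_for(3)=1+1=2) = 2
coins_for(7) = min(1+coins_for(6)=1+2=3, 1+coins_for(5)=1+2=3, 1+coins_for(4)=1+2=3) = 3

3


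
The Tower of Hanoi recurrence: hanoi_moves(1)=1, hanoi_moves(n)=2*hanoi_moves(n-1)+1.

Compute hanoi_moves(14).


hanoi_moves(14) = 2 * hanoi_moves(13) + 1
hanoi_moves(13) = 2 * hanoi_moves(12) + 1
hanoi_moves(12) = 2 * hanoi_moves(11) + 1
hanoi_moves(11) = 2 * hanoi_moves(10) + 1
hanoi_moves(10) = 2 * hanoi_moves(9) + 1
hanoi_moves(9) = 2 * hanoi_moves(8) + 1
hanoi_moves(8) = 2 * hanoi_moves(7) + 1
hanoi_moves(7) = 2 * hanoi_moves(6) + 1
hanoi_moves(6) = 2 * hanoi_moves(5) + 1
hanoi_moves(5) = 2 * hanoi_moves(4) + 1
hanoi_moves(4) = 2 * hanoi_moves(3) + 1
hanoi_moves(3) = 2 * hanoi_moves(2) + 1
hanoi_moves(2) = 2 * hanoi_moves(1) + 1
hanoi_moves(1) = 1  (base case)
hanoi_moves(2) = 2 * 1 + 1 = 3
hanoi_moves(3) = 2 * 3 + 1 = 7
hanoi_moves(4) = 2 * 7 + 1 = 15
hanoi_moves(5) = 2 * 15 + 1 = 31
hanoi_moves(6) = 2 * 31 + 1 = 63
hanoi_moves(7) = 2 * 63 + 1 = 127
hanoi_moves(8) = 2 * 127 + 1 = 255
hanoi_moves(9) = 2 * 255 + 1 = 511
hanoi_moves(10) = 2 * 511 + 1 = 1023
hanoi_moves(11) = 2 * 1023 + 1 = 2047
hanoi_moves(12) = 2 * 2047 + 1 = 4095
hanoi_moves(13) = 2 * 4095 + 1 = 8191
hanoi_moves(14) = 2 * 8191 + 1 = 16383

16383


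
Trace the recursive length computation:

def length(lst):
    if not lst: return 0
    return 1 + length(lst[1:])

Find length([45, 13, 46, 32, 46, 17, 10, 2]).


length([45, 13, 46, 32, 46, 17, 10, 2]) = 1 + length([13, 46, 32, 46, 17, 10, 2])
length([13, 46, 32, 46, 17, 10, 2]) = 1 + length([46, 32, 46, 17, 10, 2])
length([46, 32, 46, 17, 10, 2]) = 1 + length([32, 46, 17, 10, 2])
length([32, 46, 17, 10, 2]) = 1 + length([46, 17, 10, 2])
length([46, 17, 10, 2]) = 1 + length([17, 10, 2])
length([17, 10, 2]) = 1 + length([10, 2])
length([10, 2]) = 1 + length([2])
length([2]) = 1 + length([])
length([]) = 0  (base case)
Unwinding: 1 + 1 + 1 + 1 + 1 + 1 + 1 + 1 + 0 = 8

8


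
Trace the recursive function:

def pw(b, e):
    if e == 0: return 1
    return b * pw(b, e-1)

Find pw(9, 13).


pw(9, 13)
= 9 * pw(9, 12)
= 9 * 9 * pw(9, 11)
= 9 * 9 * 9 * pw(9, 10)
= 9 * 9 * 9 * 9 * pw(9, 9)
= 9 * 9 * 9 * 9 * 9 * pw(9, 8)
= 9 * 9 * 9 * 9 * 9 * 9 * pw(9, 7)
= 9 * 9 * 9 * 9 * 9 * 9 * 9 * pw(9, 6)
= 9 * 9 * 9 * 9 * 9 * 9 * 9 * 9 * pw(9, 5)
= 9 * 9 * 9 * 9 * 9 * 9 * 9 * 9 * 9 * pw(9, 4)
= 9 * 9 * 9 * 9 * 9 * 9 * 9 * 9 * 9 * 9 * pw(9, 3)
= 9 * 9 * 9 * 9 * 9 * 9 * 9 * 9 * 9 * 9 * 9 * pw(9, 2)
= 9 * 9 * 9 * 9 * 9 * 9 * 9 * 9 * 9 * 9 * 9 * 9 * pw(9, 1)
= 9 * 9 * 9 * 9 * 9 * 9 * 9 * 9 * 9 * 9 * 9 * 9 * 9 * pw(9, 0)
= 9 * 9 * 9 * 9 * 9 * 9 * 9 * 9 * 9 * 9 * 9 * 9 * 9 * 1
= 2541865828329

2541865828329


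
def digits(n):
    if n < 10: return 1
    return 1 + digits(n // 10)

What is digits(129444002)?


digits(129444002) = 1 + digits(12944400)
digits(12944400) = 1 + digits(1294440)
digits(1294440) = 1 + digits(129444)
digits(129444) = 1 + digits(12944)
digits(12944) = 1 + digits(1294)
digits(1294) = 1 + digits(129)
digits(129) = 1 + digits(12)
digits(12) = 1 + digits(1)
digits(1) = 1  (base case: 1 < 10)
Unwinding: 1 + 1 + 1 + 1 + 1 + 1 + 1 + 1 + 1 = 9

9


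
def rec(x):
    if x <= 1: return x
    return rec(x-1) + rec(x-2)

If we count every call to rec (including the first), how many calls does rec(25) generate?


Let C(n) = total calls for rec(n)
C(0) = 1, C(1) = 1
C(2) = 1 + C(1) + C(0) = 1 + 1 + 1 = 3
C(3) = 1 + C(2) + C(1) = 1 + 3 + 1 = 5
C(4) = 1 + C(3) + C(2) = 1 + 5 + 3 = 9
C(5) = 1 + C(4) + C(3) = 1 + 9 + 5 = 15
C(6) = 1 + C(5) + C(4) = 1 + 15 + 9 = 25
C(7) = 1 + C(6) + C(5) = 1 + 25 + 15 = 41
C(8) = 1 + C(7) + C(6) = 1 + 41 + 25 = 67
C(9) = 1 + C(8) + C(7) = 1 + 67 + 41 = 109
C(10) = 1 + C(9) + C(8) = 1 + 109 + 67 = 177
C(11) = 1 + C(10) + C(9) = 1 + 177 + 109 = 287
C(12) = 1 + C(11) + C(10) = 1 + 287 + 177 = 465
C(13) = 1 + C(12) + C(11) = 1 + 465 + 287 = 753
C(14) = 1 + C(13) + C(12) = 1 + 753 + 465 = 1219
C(15) = 1 + C(14) + C(13) = 1 + 1219 + 753 = 1973
C(16) = 1 + C(15) + C(14) = 1 + 1973 + 1219 = 3193
C(17) = 1 + C(16) + C(15) = 1 + 3193 + 1973 = 5167
C(18) = 1 + C(17) + C(16) = 1 + 5167 + 3193 = 8361
C(19) = 1 + C(18) + C(17) = 1 + 8361 + 5167 = 13529
C(20) = 1 + C(19) + C(18) = 1 + 13529 + 8361 = 21891
C(21) = 1 + C(20) + C(19) = 1 + 21891 + 13529 = 35421
C(22) = 1 + C(21) + C(20) = 1 + 35421 + 21891 = 57313
C(23) = 1 + C(22) + C(21) = 1 + 57313 + 35421 = 92735
C(24) = 1 + C(23) + C(22) = 1 + 92735 + 57313 = 150049
C(25) = 1 + C(24) + C(23) = 1 + 150049 + 92735 = 242785

242785


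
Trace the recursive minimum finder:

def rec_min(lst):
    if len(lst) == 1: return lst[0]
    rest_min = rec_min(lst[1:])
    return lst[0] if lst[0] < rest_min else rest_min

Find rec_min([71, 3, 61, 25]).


rec_min([71, 3, 61, 25]): compare 71 with rec_min([3, 61, 25])
rec_min([3, 61, 25]): compare 3 with rec_min([61, 25])
rec_min([61, 25]): compare 61 with rec_min([25])
rec_min([25]) = 25  (base case)
Compare 61 with 25 -> 25
Compare 3 with 25 -> 3
Compare 71 with 3 -> 3

3


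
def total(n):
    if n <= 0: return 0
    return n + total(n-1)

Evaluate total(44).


total(44)
= 44 + 43 + 42 + 41 + 40 + 39 + 38 + 37 + 36 + 35 + 34 + 33 + 32 + 31 + 30 + 29 + 28 + 27 + 26 + 25 + 24 + 23 + 22 + 21 + 20 + 19 + 18 + 17 + 16 + 15 + 14 + 13 + 12 + 11 + 10 + 9 + 8 + 7 + 6 + 5 + 4 + 3 + 2 + 1 + total(0)
= 44 + 43 + 42 + 41 + 40 + 39 + 38 + 37 + 36 + 35 + 34 + 33 + 32 + 31 + 30 + 29 + 28 + 27 + 26 + 25 + 24 + 23 + 22 + 21 + 20 + 19 + 18 + 17 + 16 + 15 + 14 + 13 + 12 + 11 + 10 + 9 + 8 + 7 + 6 + 5 + 4 + 3 + 2 + 1 + 0
= 990

990


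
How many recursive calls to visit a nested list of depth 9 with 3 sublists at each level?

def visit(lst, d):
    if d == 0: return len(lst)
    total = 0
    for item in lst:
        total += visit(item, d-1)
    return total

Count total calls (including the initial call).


At depth 0 (root): 1 call
At depth 1: each of 1 parents calls visit on 3 children = 3 calls
At depth 2: each of 3 parents calls visit on 3 children = 9 calls
At depth 3: each of 9 parents calls visit on 3 children = 27 calls
At depth 4: each of 27 parents calls visit on 3 children = 81 calls
At depth 5: each of 81 parents calls visit on 3 children = 243 calls
At depth 6: each of 243 parents calls visit on 3 children = 729 calls
At depth 7: each of 729 parents calls visit on 3 children = 2187 calls
At depth 8: each of 2187 parents calls visit on 3 children = 6561 calls
At depth 9: each of 6561 parents calls visit on 3 children = 19683 calls
Total: 1 + 3 + 9 + 27 + 81 + 243 + 729 + 2187 + 6561 + 19683 = 29524

29524


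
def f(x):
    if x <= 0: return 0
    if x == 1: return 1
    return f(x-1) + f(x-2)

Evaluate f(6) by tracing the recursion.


Computing f(6) bottom-up:
f(0) = 0
f(1) = 1
f(2) = f(1) + f(0) = 1 + 0 = 1
f(3) = f(2) + f(1) = 1 + 1 = 2
f(4) = f(3) + f(2) = 2 + 1 = 3
f(5) = f(4) + f(3) = 3 + 2 = 5
f(6) = f(5) + f(4) = 5 + 3 = 8

8


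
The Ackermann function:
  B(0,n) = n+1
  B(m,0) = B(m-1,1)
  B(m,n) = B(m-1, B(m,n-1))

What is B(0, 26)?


B(0, 26) = 27
Result: B(0, 26) = 27

27


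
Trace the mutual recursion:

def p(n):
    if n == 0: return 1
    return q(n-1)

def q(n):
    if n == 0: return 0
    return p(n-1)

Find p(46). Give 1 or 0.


p(46) = q(45)
q(45) = p(44)
p(44) = q(43)
q(43) = p(42)
p(42) = q(41)
q(41) = p(40)
p(40) = q(39)
q(39) = p(38)
p(38) = q(37)
q(37) = p(36)
p(36) = q(35)
q(35) = p(34)
p(34) = q(33)
q(33) = p(32)
p(32) = q(31)
q(31) = p(30)
p(30) = q(29)
q(29) = p(28)
p(28) = q(27)
q(27) = p(26)
p(26) = q(25)
q(25) = p(24)
p(24) = q(23)
q(23) = p(22)
p(22) = q(21)
q(21) = p(20)
p(20) = q(19)
q(19) = p(18)
p(18) = q(17)
q(17) = p(16)
p(16) = q(15)
q(15) = p(14)
p(14) = q(13)
q(13) = p(12)
p(12) = q(11)
q(11) = p(10)
p(10) = q(9)
q(9) = p(8)
p(8) = q(7)
q(7) = p(6)
p(6) = q(5)
q(5) = p(4)
p(4) = q(3)
q(3) = p(2)
p(2) = q(1)
q(1) = p(0)
p(0) = 1  (base case)
Result: 1

1


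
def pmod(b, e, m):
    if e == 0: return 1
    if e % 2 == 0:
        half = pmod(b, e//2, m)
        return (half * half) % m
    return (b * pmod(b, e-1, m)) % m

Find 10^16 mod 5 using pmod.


pmod(10, 16, 5): e is even, compute pmod(10, 8, 5)
  pmod(10, 8, 5): e is even, compute pmod(10, 4, 5)
    pmod(10, 4, 5): e is even, compute pmod(10, 2, 5)
      pmod(10, 2, 5): e is even, compute pmod(10, 1, 5)
        pmod(10, 1, 5): e is odd, compute pmod(10, 0, 5)
          pmod(10, 0, 5) = 1
        (10 * 1) % 5 = 0
      half=0, (0*0) % 5 = 0
    half=0, (0*0) % 5 = 0
  half=0, (0*0) % 5 = 0
half=0, (0*0) % 5 = 0

0


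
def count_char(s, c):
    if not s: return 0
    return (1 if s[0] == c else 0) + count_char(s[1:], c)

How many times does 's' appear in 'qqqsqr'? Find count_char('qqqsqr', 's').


s[0]='q' != 's' -> 0
s[0]='q' != 's' -> 0
s[0]='q' != 's' -> 0
s[0]='s' == 's' -> 1
s[0]='q' != 's' -> 0
s[0]='r' != 's' -> 0
Sum: 0 + 0 + 0 + 1 + 0 + 0 = 1

1


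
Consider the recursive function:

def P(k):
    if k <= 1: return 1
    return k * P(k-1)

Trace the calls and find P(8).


P(8)
= 8 * P(7)
= 8 * 7 * P(6)
= 8 * 7 * 6 * P(5)
= 8 * 7 * 6 * 5 * P(4)
= 8 * 7 * 6 * 5 * 4 * P(3)
= 8 * 7 * 6 * 5 * 4 * 3 * P(2)
= 8 * 7 * 6 * 5 * 4 * 3 * 2 * P(1)
= 8 * 7 * 6 * 5 * 4 * 3 * 2 * 1
= 40320

40320


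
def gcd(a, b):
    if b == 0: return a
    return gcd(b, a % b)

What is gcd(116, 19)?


gcd(116, 19) = gcd(19, 2)
gcd(19, 2) = gcd(2, 1)
gcd(2, 1) = gcd(1, 0)
gcd(1, 0) = 1  (base case)

1


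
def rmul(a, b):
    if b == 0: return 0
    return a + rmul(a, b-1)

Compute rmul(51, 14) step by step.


rmul(51, 14) = 51 + rmul(51, 13)
rmul(51, 13) = 51 + rmul(51, 12)
rmul(51, 12) = 51 + rmul(51, 11)
rmul(51, 11) = 51 + rmul(51, 10)
rmul(51, 10) = 51 + rmul(51, 9)
rmul(51, 9) = 51 + rmul(51, 8)
rmul(51, 8) = 51 + rmul(51, 7)
rmul(51, 7) = 51 + rmul(51, 6)
rmul(51, 6) = 51 + rmul(51, 5)
rmul(51, 5) = 51 + rmul(51, 4)
rmul(51, 4) = 51 + rmul(51, 3)
rmul(51, 3) = 51 + rmul(51, 2)
rmul(51, 2) = 51 + rmul(51, 1)
rmul(51, 1) = 51 + rmul(51, 0)
rmul(51, 0) = 0  (base case)
Total: 51 + 51 + 51 + 51 + 51 + 51 + 51 + 51 + 51 + 51 + 51 + 51 + 51 + 51 + 0 = 714

714


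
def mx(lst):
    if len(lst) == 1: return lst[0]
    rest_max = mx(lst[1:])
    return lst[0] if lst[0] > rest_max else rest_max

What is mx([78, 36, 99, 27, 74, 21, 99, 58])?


mx([78, 36, 99, 27, 74, 21, 99, 58]): compare 78 with mx([36, 99, 27, 74, 21, 99, 58])
mx([36, 99, 27, 74, 21, 99, 58]): compare 36 with mx([99, 27, 74, 21, 99, 58])
mx([99, 27, 74, 21, 99, 58]): compare 99 with mx([27, 74, 21, 99, 58])
mx([27, 74, 21, 99, 58]): compare 27 with mx([74, 21, 99, 58])
mx([74, 21, 99, 58]): compare 74 with mx([21, 99, 58])
mx([21, 99, 58]): compare 21 with mx([99, 58])
mx([99, 58]): compare 99 with mx([58])
mx([58]) = 58  (base case)
Compare 99 with 58 -> 99
Compare 21 with 99 -> 99
Compare 74 with 99 -> 99
Compare 27 with 99 -> 99
Compare 99 with 99 -> 99
Compare 36 with 99 -> 99
Compare 78 with 99 -> 99

99


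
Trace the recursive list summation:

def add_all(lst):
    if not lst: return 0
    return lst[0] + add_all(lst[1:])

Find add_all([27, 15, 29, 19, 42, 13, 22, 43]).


add_all([27, 15, 29, 19, 42, 13, 22, 43]) = 27 + add_all([15, 29, 19, 42, 13, 22, 43])
add_all([15, 29, 19, 42, 13, 22, 43]) = 15 + add_all([29, 19, 42, 13, 22, 43])
add_all([29, 19, 42, 13, 22, 43]) = 29 + add_all([19, 42, 13, 22, 43])
add_all([19, 42, 13, 22, 43]) = 19 + add_all([42, 13, 22, 43])
add_all([42, 13, 22, 43]) = 42 + add_all([13, 22, 43])
add_all([13, 22, 43]) = 13 + add_all([22, 43])
add_all([22, 43]) = 22 + add_all([43])
add_all([43]) = 43 + add_all([])
add_all([]) = 0  (base case)
Total: 27 + 15 + 29 + 19 + 42 + 13 + 22 + 43 + 0 = 210

210


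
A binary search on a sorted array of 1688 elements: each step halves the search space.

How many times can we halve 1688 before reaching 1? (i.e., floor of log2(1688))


1688 / 2 = 844
844 / 2 = 422
422 / 2 = 211
211 / 2 = 105
105 / 2 = 52
52 / 2 = 26
26 / 2 = 13
13 / 2 = 6
6 / 2 = 3
3 / 2 = 1
Reached 1 after 10 halvings

10


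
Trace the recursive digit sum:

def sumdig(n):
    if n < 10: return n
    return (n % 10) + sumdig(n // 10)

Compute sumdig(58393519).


sumdig(58393519) = 9 + sumdig(5839351)
sumdig(5839351) = 1 + sumdig(583935)
sumdig(583935) = 5 + sumdig(58393)
sumdig(58393) = 3 + sumdig(5839)
sumdig(5839) = 9 + sumdig(583)
sumdig(583) = 3 + sumdig(58)
sumdig(58) = 8 + sumdig(5)
sumdig(5) = 5  (base case)
Total: 9 + 1 + 5 + 3 + 9 + 3 + 8 + 5 = 43

43


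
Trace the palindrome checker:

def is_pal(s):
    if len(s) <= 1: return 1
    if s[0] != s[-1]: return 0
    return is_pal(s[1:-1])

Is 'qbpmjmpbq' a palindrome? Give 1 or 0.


is_pal('qbpmjmpbq'): s[0]='q' == s[-1]='q' -> check is_pal('bpmjmpb')
is_pal('bpmjmpb'): s[0]='b' == s[-1]='b' -> check is_pal('pmjmp')
is_pal('pmjmp'): s[0]='p' == s[-1]='p' -> check is_pal('mjm')
is_pal('mjm'): s[0]='m' == s[-1]='m' -> check is_pal('j')
is_pal('j'): len <= 1 -> return 1  (base case)
Result: 1 (palindrome)

1


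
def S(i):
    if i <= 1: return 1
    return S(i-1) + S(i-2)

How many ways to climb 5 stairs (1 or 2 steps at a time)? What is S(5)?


Building up from base cases:
S(0) = 1
S(1) = 1
S(2) = S(1) + S(0) = 1 + 1 = 2
S(3) = S(2) + S(1) = 2 + 1 = 3
S(4) = S(3) + S(2) = 3 + 2 = 5
S(5) = S(4) + S(3) = 5 + 3 = 8

8


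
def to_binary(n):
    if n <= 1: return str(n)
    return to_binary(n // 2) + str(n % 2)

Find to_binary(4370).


to_binary(4370) = to_binary(2185) + '0'
to_binary(2185) = to_binary(1092) + '1'
to_binary(1092) = to_binary(546) + '0'
to_binary(546) = to_binary(273) + '0'
to_binary(273) = to_binary(136) + '1'
to_binary(136) = to_binary(68) + '0'
to_binary(68) = to_binary(34) + '0'
to_binary(34) = to_binary(17) + '0'
to_binary(17) = to_binary(8) + '1'
to_binary(8) = to_binary(4) + '0'
to_binary(4) = to_binary(2) + '0'
to_binary(2) = to_binary(1) + '0'
to_binary(1) = '1'  (base case)
Concatenating: '1' + '0' + '0' + '0' + '1' + '0' + '0' + '0' + '1' + '0' + '0' + '1' + '0' = '1000100010010'

1000100010010


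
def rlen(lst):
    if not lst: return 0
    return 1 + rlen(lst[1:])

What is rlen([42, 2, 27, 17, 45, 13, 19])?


rlen([42, 2, 27, 17, 45, 13, 19]) = 1 + rlen([2, 27, 17, 45, 13, 19])
rlen([2, 27, 17, 45, 13, 19]) = 1 + rlen([27, 17, 45, 13, 19])
rlen([27, 17, 45, 13, 19]) = 1 + rlen([17, 45, 13, 19])
rlen([17, 45, 13, 19]) = 1 + rlen([45, 13, 19])
rlen([45, 13, 19]) = 1 + rlen([13, 19])
rlen([13, 19]) = 1 + rlen([19])
rlen([19]) = 1 + rlen([])
rlen([]) = 0  (base case)
Unwinding: 1 + 1 + 1 + 1 + 1 + 1 + 1 + 0 = 7

7


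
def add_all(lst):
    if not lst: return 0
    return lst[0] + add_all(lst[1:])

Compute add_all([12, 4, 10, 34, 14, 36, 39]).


add_all([12, 4, 10, 34, 14, 36, 39]) = 12 + add_all([4, 10, 34, 14, 36, 39])
add_all([4, 10, 34, 14, 36, 39]) = 4 + add_all([10, 34, 14, 36, 39])
add_all([10, 34, 14, 36, 39]) = 10 + add_all([34, 14, 36, 39])
add_all([34, 14, 36, 39]) = 34 + add_all([14, 36, 39])
add_all([14, 36, 39]) = 14 + add_all([36, 39])
add_all([36, 39]) = 36 + add_all([39])
add_all([39]) = 39 + add_all([])
add_all([]) = 0  (base case)
Total: 12 + 4 + 10 + 34 + 14 + 36 + 39 + 0 = 149

149


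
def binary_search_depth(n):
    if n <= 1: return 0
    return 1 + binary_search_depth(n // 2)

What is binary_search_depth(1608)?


1608 / 2 = 804
804 / 2 = 402
402 / 2 = 201
201 / 2 = 100
100 / 2 = 50
50 / 2 = 25
25 / 2 = 12
12 / 2 = 6
6 / 2 = 3
3 / 2 = 1
Reached 1 after 10 halvings

10


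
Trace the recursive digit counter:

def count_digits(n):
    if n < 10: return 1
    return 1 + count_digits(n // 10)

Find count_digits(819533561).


count_digits(819533561) = 1 + count_digits(81953356)
count_digits(81953356) = 1 + count_digits(8195335)
count_digits(8195335) = 1 + count_digits(819533)
count_digits(819533) = 1 + count_digits(81953)
count_digits(81953) = 1 + count_digits(8195)
count_digits(8195) = 1 + count_digits(819)
count_digits(819) = 1 + count_digits(81)
count_digits(81) = 1 + count_digits(8)
count_digits(8) = 1  (base case: 8 < 10)
Unwinding: 1 + 1 + 1 + 1 + 1 + 1 + 1 + 1 + 1 = 9

9


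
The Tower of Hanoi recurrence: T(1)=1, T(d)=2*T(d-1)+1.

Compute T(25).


T(25) = 2 * T(24) + 1
T(24) = 2 * T(23) + 1
T(23) = 2 * T(22) + 1
T(22) = 2 * T(21) + 1
T(21) = 2 * T(20) + 1
T(20) = 2 * T(19) + 1
T(19) = 2 * T(18) + 1
T(18) = 2 * T(17) + 1
T(17) = 2 * T(16) + 1
T(16) = 2 * T(15) + 1
T(15) = 2 * T(14) + 1
T(14) = 2 * T(13) + 1
T(13) = 2 * T(12) + 1
T(12) = 2 * T(11) + 1
T(11) = 2 * T(10) + 1
T(10) = 2 * T(9) + 1
T(9) = 2 * T(8) + 1
T(8) = 2 * T(7) + 1
T(7) = 2 * T(6) + 1
T(6) = 2 * T(5) + 1
T(5) = 2 * T(4) + 1
T(4) = 2 * T(3) + 1
T(3) = 2 * T(2) + 1
T(2) = 2 * T(1) + 1
T(1) = 1  (base case)
T(2) = 2 * 1 + 1 = 3
T(3) = 2 * 3 + 1 = 7
T(4) = 2 * 7 + 1 = 15
T(5) = 2 * 15 + 1 = 31
T(6) = 2 * 31 + 1 = 63
T(7) = 2 * 63 + 1 = 127
T(8) = 2 * 127 + 1 = 255
T(9) = 2 * 255 + 1 = 511
T(10) = 2 * 511 + 1 = 1023
T(11) = 2 * 1023 + 1 = 2047
T(12) = 2 * 2047 + 1 = 4095
T(13) = 2 * 4095 + 1 = 8191
T(14) = 2 * 8191 + 1 = 16383
T(15) = 2 * 16383 + 1 = 32767
T(16) = 2 * 32767 + 1 = 65535
T(17) = 2 * 65535 + 1 = 131071
T(18) = 2 * 131071 + 1 = 262143
T(19) = 2 * 262143 + 1 = 524287
T(20) = 2 * 524287 + 1 = 1048575
T(21) = 2 * 1048575 + 1 = 2097151
T(22) = 2 * 2097151 + 1 = 4194303
T(23) = 2 * 4194303 + 1 = 8388607
T(24) = 2 * 8388607 + 1 = 16777215
T(25) = 2 * 16777215 + 1 = 33554431

33554431


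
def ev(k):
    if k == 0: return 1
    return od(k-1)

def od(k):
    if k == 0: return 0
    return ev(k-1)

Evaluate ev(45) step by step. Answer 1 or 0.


ev(45) = od(44)
od(44) = ev(43)
ev(43) = od(42)
od(42) = ev(41)
ev(41) = od(40)
od(40) = ev(39)
ev(39) = od(38)
od(38) = ev(37)
ev(37) = od(36)
od(36) = ev(35)
ev(35) = od(34)
od(34) = ev(33)
ev(33) = od(32)
od(32) = ev(31)
ev(31) = od(30)
od(30) = ev(29)
ev(29) = od(28)
od(28) = ev(27)
ev(27) = od(26)
od(26) = ev(25)
ev(25) = od(24)
od(24) = ev(23)
ev(23) = od(22)
od(22) = ev(21)
ev(21) = od(20)
od(20) = ev(19)
ev(19) = od(18)
od(18) = ev(17)
ev(17) = od(16)
od(16) = ev(15)
ev(15) = od(14)
od(14) = ev(13)
ev(13) = od(12)
od(12) = ev(11)
ev(11) = od(10)
od(10) = ev(9)
ev(9) = od(8)
od(8) = ev(7)
ev(7) = od(6)
od(6) = ev(5)
ev(5) = od(4)
od(4) = ev(3)
ev(3) = od(2)
od(2) = ev(1)
ev(1) = od(0)
od(0) = 0  (base case)
Result: 0

0


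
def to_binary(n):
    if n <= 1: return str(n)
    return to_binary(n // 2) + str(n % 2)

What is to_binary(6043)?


to_binary(6043) = to_binary(3021) + '1'
to_binary(3021) = to_binary(1510) + '1'
to_binary(1510) = to_binary(755) + '0'
to_binary(755) = to_binary(377) + '1'
to_binary(377) = to_binary(188) + '1'
to_binary(188) = to_binary(94) + '0'
to_binary(94) = to_binary(47) + '0'
to_binary(47) = to_binary(23) + '1'
to_binary(23) = to_binary(11) + '1'
to_binary(11) = to_binary(5) + '1'
to_binary(5) = to_binary(2) + '1'
to_binary(2) = to_binary(1) + '0'
to_binary(1) = '1'  (base case)
Concatenating: '1' + '0' + '1' + '1' + '1' + '1' + '0' + '0' + '1' + '1' + '0' + '1' + '1' = '1011110011011'

1011110011011


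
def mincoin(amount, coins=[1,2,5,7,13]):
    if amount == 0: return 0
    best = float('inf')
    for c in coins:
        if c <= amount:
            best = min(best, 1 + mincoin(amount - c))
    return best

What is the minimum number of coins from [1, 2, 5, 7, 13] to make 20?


Building up with DP:
mincoin(0) = 0
mincoin(1) = min(1+mincoin(0)=1+0=1) = 1
mincoin(2) = min(1+mincoin(1)=1+1=2, 1+mincoin(0)=1+0=1) = 1
mincoin(3) = min(1+mincoin(2)=1+1=2, 1+mincoin(1)=1+1=2) = 2
mincoin(4) = min(1+mincoin(3)=1+2=3, 1+mincoin(2)=1+1=2) = 2
mincoin(5) = min(1+mincoin(4)=1+2=3, 1+mincoin(3)=1+2=3, 1+mincoin(0)=1+0=1) = 1
mincoin(6) = min(1+mincoin(5)=1+1=2, 1+mincoin(4)=1+2=3, 1+mincoin(1)=1+1=2) = 2
mincoin(7) = min(1+mincoin(6)=1+2=3, 1+mincoin(5)=1+1=2, 1+mincoin(2)=1+1=2, 1+mincoin(0)=1+0=1) = 1
mincoin(8) = min(1+mincoin(7)=1+1=2, 1+mincoin(6)=1+2=3, 1+mincoin(3)=1+2=3, 1+mincoin(1)=1+1=2) = 2
mincoin(9) = min(1+mincoin(8)=1+2=3, 1+mincoin(7)=1+1=2, 1+mincoin(4)=1+2=3, 1+mincoin(2)=1+1=2) = 2
mincoin(10) = min(1+mincoin(9)=1+2=3, 1+mincoin(8)=1+2=3, 1+mincoin(5)=1+1=2, 1+mincoin(3)=1+2=3) = 2
mincoin(11) = min(1+mincoin(10)=1+2=3, 1+mincoin(9)=1+2=3, 1+mincoin(6)=1+2=3, 1+mincoin(4)=1+2=3) = 3
mincoin(12) = min(1+mincoin(11)=1+3=4, 1+mincoin(10)=1+2=3, 1+mincoin(7)=1+1=2, 1+mincoin(5)=1+1=2) = 2
mincoin(13) = min(1+mincoin(12)=1+2=3, 1+mincoin(11)=1+3=4, 1+mincoin(8)=1+2=3, 1+mincoin(6)=1+2=3, 1+mincoin(0)=1+0=1) = 1
mincoin(14) = min(1+mincoin(13)=1+1=2, 1+mincoin(12)=1+2=3, 1+mincoin(9)=1+2=3, 1+mincoin(7)=1+1=2, 1+mincoin(1)=1+1=2) = 2
mincoin(15) = min(1+mincoin(14)=1+2=3, 1+mincoin(13)=1+1=2, 1+mincoin(10)=1+2=3, 1+mincoin(8)=1+2=3, 1+mincoin(2)=1+1=2) = 2
mincoin(16) = min(1+mincoin(15)=1+2=3, 1+mincoin(14)=1+2=3, 1+mincoin(11)=1+3=4, 1+mincoin(9)=1+2=3, 1+mincoin(3)=1+2=3) = 3
mincoin(17) = min(1+mincoin(16)=1+3=4, 1+mincoin(15)=1+2=3, 1+mincoin(12)=1+2=3, 1+mincoin(10)=1+2=3, 1+mincoin(4)=1+2=3) = 3
mincoin(18) = min(1+mincoin(17)=1+3=4, 1+mincoin(16)=1+3=4, 1+mincoin(13)=1+1=2, 1+mincoin(11)=1+3=4, 1+mincoin(5)=1+1=2) = 2
mincoin(19) = min(1+mincoin(18)=1+2=3, 1+mincoin(17)=1+3=4, 1+mincoin(14)=1+2=3, 1+mincoin(12)=1+2=3, 1+mincoin(6)=1+2=3) = 3
mincoin(20) = min(1+mincoin(19)=1+3=4, 1+mincoin(18)=1+2=3, 1+mincoin(15)=1+2=3, 1+mincoin(13)=1+1=2, 1+mincoin(7)=1+1=2) = 2

2


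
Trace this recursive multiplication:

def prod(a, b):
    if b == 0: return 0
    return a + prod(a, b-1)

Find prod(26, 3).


prod(26, 3) = 26 + prod(26, 2)
prod(26, 2) = 26 + prod(26, 1)
prod(26, 1) = 26 + prod(26, 0)
prod(26, 0) = 0  (base case)
Total: 26 + 26 + 26 + 0 = 78

78


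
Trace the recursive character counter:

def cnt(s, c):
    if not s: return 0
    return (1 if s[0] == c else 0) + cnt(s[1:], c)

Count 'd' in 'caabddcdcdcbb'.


s[0]='c' != 'd' -> 0
s[0]='a' != 'd' -> 0
s[0]='a' != 'd' -> 0
s[0]='b' != 'd' -> 0
s[0]='d' == 'd' -> 1
s[0]='d' == 'd' -> 1
s[0]='c' != 'd' -> 0
s[0]='d' == 'd' -> 1
s[0]='c' != 'd' -> 0
s[0]='d' == 'd' -> 1
s[0]='c' != 'd' -> 0
s[0]='b' != 'd' -> 0
s[0]='b' != 'd' -> 0
Sum: 0 + 0 + 0 + 0 + 1 + 1 + 0 + 1 + 0 + 1 + 0 + 0 + 0 = 4

4


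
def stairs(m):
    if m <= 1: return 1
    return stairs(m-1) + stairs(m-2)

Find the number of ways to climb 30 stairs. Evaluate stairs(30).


Building up from base cases:
stairs(0) = 1
stairs(1) = 1
stairs(2) = stairs(1) + stairs(0) = 1 + 1 = 2
stairs(3) = stairs(2) + stairs(1) = 2 + 1 = 3
stairs(4) = stairs(3) + stairs(2) = 3 + 2 = 5
stairs(5) = stairs(4) + stairs(3) = 5 + 3 = 8
stairs(6) = stairs(5) + stairs(4) = 8 + 5 = 13
stairs(7) = stairs(6) + stairs(5) = 13 + 8 = 21
stairs(8) = stairs(7) + stairs(6) = 21 + 13 = 34
stairs(9) = stairs(8) + stairs(7) = 34 + 21 = 55
stairs(10) = stairs(9) + stairs(8) = 55 + 34 = 89
stairs(11) = stairs(10) + stairs(9) = 89 + 55 = 144
stairs(12) = stairs(11) + stairs(10) = 144 + 89 = 233
stairs(13) = stairs(12) + stairs(11) = 233 + 144 = 377
stairs(14) = stairs(13) + stairs(12) = 377 + 233 = 610
stairs(15) = stairs(14) + stairs(13) = 610 + 377 = 987
stairs(16) = stairs(15) + stairs(14) = 987 + 610 = 1597
stairs(17) = stairs(16) + stairs(15) = 1597 + 987 = 2584
stairs(18) = stairs(17) + stairs(16) = 2584 + 1597 = 4181
stairs(19) = stairs(18) + stairs(17) = 4181 + 2584 = 6765
stairs(20) = stairs(19) + stairs(18) = 6765 + 4181 = 10946
stairs(21) = stairs(20) + stairs(19) = 10946 + 6765 = 17711
stairs(22) = stairs(21) + stairs(20) = 17711 + 10946 = 28657
stairs(23) = stairs(22) + stairs(21) = 28657 + 17711 = 46368
stairs(24) = stairs(23) + stairs(22) = 46368 + 28657 = 75025
stairs(25) = stairs(24) + stairs(23) = 75025 + 46368 = 121393
stairs(26) = stairs(25) + stairs(24) = 121393 + 75025 = 196418
stairs(27) = stairs(26) + stairs(25) = 196418 + 121393 = 317811
stairs(28) = stairs(27) + stairs(26) = 317811 + 196418 = 514229
stairs(29) = stairs(28) + stairs(27) = 514229 + 317811 = 832040
stairs(30) = stairs(29) + stairs(28) = 832040 + 514229 = 1346269

1346269


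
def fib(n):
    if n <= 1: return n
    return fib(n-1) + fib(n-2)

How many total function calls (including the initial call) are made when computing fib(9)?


Let C(n) = total calls for fib(n)
C(0) = 1, C(1) = 1
C(2) = 1 + C(1) + C(0) = 1 + 1 + 1 = 3
C(3) = 1 + C(2) + C(1) = 1 + 3 + 1 = 5
C(4) = 1 + C(3) + C(2) = 1 + 5 + 3 = 9
C(5) = 1 + C(4) + C(3) = 1 + 9 + 5 = 15
C(6) = 1 + C(5) + C(4) = 1 + 15 + 9 = 25
C(7) = 1 + C(6) + C(5) = 1 + 25 + 15 = 41
C(8) = 1 + C(7) + C(6) = 1 + 41 + 25 = 67
C(9) = 1 + C(8) + C(7) = 1 + 67 + 41 = 109

109


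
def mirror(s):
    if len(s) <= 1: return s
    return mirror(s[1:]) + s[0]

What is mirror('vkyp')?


mirror('vkyp') = mirror('kyp') + 'v'
mirror('kyp') = mirror('yp') + 'k'
mirror('yp') = mirror('p') + 'y'
mirror('p') = 'p'  (base case)
Concatenating: 'p' + 'y' + 'k' + 'v' = 'pykv'

pykv


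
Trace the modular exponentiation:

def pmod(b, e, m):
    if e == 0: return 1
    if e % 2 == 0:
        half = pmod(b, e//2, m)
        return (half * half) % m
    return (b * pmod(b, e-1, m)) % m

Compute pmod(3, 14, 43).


pmod(3, 14, 43): e is even, compute pmod(3, 7, 43)
  pmod(3, 7, 43): e is odd, compute pmod(3, 6, 43)
    pmod(3, 6, 43): e is even, compute pmod(3, 3, 43)
      pmod(3, 3, 43): e is odd, compute pmod(3, 2, 43)
        pmod(3, 2, 43): e is even, compute pmod(3, 1, 43)
          pmod(3, 1, 43): e is odd, compute pmod(3, 0, 43)
          pmod(3, 0, 43) = 1
          (3 * 1) % 43 = 3
        half=3, (3*3) % 43 = 9
      (3 * 9) % 43 = 27
    half=27, (27*27) % 43 = 41
  (3 * 41) % 43 = 37
half=37, (37*37) % 43 = 36

36


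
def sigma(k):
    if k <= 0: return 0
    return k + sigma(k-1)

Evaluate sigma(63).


sigma(63)
= 63 + 62 + 61 + 60 + 59 + 58 + 57 + 56 + 55 + 54 + 53 + 52 + 51 + 50 + 49 + 48 + 47 + 46 + 45 + 44 + 43 + 42 + 41 + 40 + 39 + 38 + 37 + 36 + 35 + 34 + 33 + 32 + 31 + 30 + 29 + 28 + 27 + 26 + 25 + 24 + 23 + 22 + 21 + 20 + 19 + 18 + 17 + 16 + 15 + 14 + 13 + 12 + 11 + 10 + 9 + 8 + 7 + 6 + 5 + 4 + 3 + 2 + 1 + sigma(0)
= 63 + 62 + 61 + 60 + 59 + 58 + 57 + 56 + 55 + 54 + 53 + 52 + 51 + 50 + 49 + 48 + 47 + 46 + 45 + 44 + 43 + 42 + 41 + 40 + 39 + 38 + 37 + 36 + 35 + 34 + 33 + 32 + 31 + 30 + 29 + 28 + 27 + 26 + 25 + 24 + 23 + 22 + 21 + 20 + 19 + 18 + 17 + 16 + 15 + 14 + 13 + 12 + 11 + 10 + 9 + 8 + 7 + 6 + 5 + 4 + 3 + 2 + 1 + 0
= 2016

2016


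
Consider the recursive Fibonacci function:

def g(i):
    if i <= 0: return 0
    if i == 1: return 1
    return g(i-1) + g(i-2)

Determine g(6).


Computing g(6) bottom-up:
g(0) = 0
g(1) = 1
g(2) = g(1) + g(0) = 1 + 0 = 1
g(3) = g(2) + g(1) = 1 + 1 = 2
g(4) = g(3) + g(2) = 2 + 1 = 3
g(5) = g(4) + g(3) = 3 + 2 = 5
g(6) = g(5) + g(4) = 5 + 3 = 8

8


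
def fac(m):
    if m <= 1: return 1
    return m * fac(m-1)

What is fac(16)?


fac(16)
= 16 * fac(15)
= 16 * 15 * fac(14)
= 16 * 15 * 14 * fac(13)
= 16 * 15 * 14 * 13 * fac(12)
= 16 * 15 * 14 * 13 * 12 * fac(11)
= 16 * 15 * 14 * 13 * 12 * 11 * fac(10)
= 16 * 15 * 14 * 13 * 12 * 11 * 10 * fac(9)
= 16 * 15 * 14 * 13 * 12 * 11 * 10 * 9 * fac(8)
= 16 * 15 * 14 * 13 * 12 * 11 * 10 * 9 * 8 * fac(7)
= 16 * 15 * 14 * 13 * 12 * 11 * 10 * 9 * 8 * 7 * fac(6)
= 16 * 15 * 14 * 13 * 12 * 11 * 10 * 9 * 8 * 7 * 6 * fac(5)
= 16 * 15 * 14 * 13 * 12 * 11 * 10 * 9 * 8 * 7 * 6 * 5 * fac(4)
= 16 * 15 * 14 * 13 * 12 * 11 * 10 * 9 * 8 * 7 * 6 * 5 * 4 * fac(3)
= 16 * 15 * 14 * 13 * 12 * 11 * 10 * 9 * 8 * 7 * 6 * 5 * 4 * 3 * fac(2)
= 16 * 15 * 14 * 13 * 12 * 11 * 10 * 9 * 8 * 7 * 6 * 5 * 4 * 3 * 2 * fac(1)
= 16 * 15 * 14 * 13 * 12 * 11 * 10 * 9 * 8 * 7 * 6 * 5 * 4 * 3 * 2 * 1
= 20922789888000

20922789888000


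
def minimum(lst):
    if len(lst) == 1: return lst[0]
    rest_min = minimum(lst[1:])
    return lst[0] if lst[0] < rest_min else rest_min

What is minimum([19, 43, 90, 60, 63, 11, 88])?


minimum([19, 43, 90, 60, 63, 11, 88]): compare 19 with minimum([43, 90, 60, 63, 11, 88])
minimum([43, 90, 60, 63, 11, 88]): compare 43 with minimum([90, 60, 63, 11, 88])
minimum([90, 60, 63, 11, 88]): compare 90 with minimum([60, 63, 11, 88])
minimum([60, 63, 11, 88]): compare 60 with minimum([63, 11, 88])
minimum([63, 11, 88]): compare 63 with minimum([11, 88])
minimum([11, 88]): compare 11 with minimum([88])
minimum([88]) = 88  (base case)
Compare 11 with 88 -> 11
Compare 63 with 11 -> 11
Compare 60 with 11 -> 11
Compare 90 with 11 -> 11
Compare 43 with 11 -> 11
Compare 19 with 11 -> 11

11


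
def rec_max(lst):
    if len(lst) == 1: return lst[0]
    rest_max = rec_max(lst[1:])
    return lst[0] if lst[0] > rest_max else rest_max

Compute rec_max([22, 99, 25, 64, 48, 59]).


rec_max([22, 99, 25, 64, 48, 59]): compare 22 with rec_max([99, 25, 64, 48, 59])
rec_max([99, 25, 64, 48, 59]): compare 99 with rec_max([25, 64, 48, 59])
rec_max([25, 64, 48, 59]): compare 25 with rec_max([64, 48, 59])
rec_max([64, 48, 59]): compare 64 with rec_max([48, 59])
rec_max([48, 59]): compare 48 with rec_max([59])
rec_max([59]) = 59  (base case)
Compare 48 with 59 -> 59
Compare 64 with 59 -> 64
Compare 25 with 64 -> 64
Compare 99 with 64 -> 99
Compare 22 with 99 -> 99

99


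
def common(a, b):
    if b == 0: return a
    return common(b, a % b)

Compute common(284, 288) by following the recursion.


common(284, 288) = common(288, 284)
common(288, 284) = common(284, 4)
common(284, 4) = common(4, 0)
common(4, 0) = 4  (base case)

4


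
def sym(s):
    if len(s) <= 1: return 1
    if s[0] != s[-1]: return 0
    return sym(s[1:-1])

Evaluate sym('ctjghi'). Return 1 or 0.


sym('ctjghi'): s[0]='c' != s[-1]='i' -> return 0
Result: 0 (not a palindrome)

0


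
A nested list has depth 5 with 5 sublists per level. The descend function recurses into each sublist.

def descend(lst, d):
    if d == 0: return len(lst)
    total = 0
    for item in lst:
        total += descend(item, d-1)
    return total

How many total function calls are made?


At depth 0 (root): 1 call
At depth 1: each of 1 parents calls descend on 5 children = 5 calls
At depth 2: each of 5 parents calls descend on 5 children = 25 calls
At depth 3: each of 25 parents calls descend on 5 children = 125 calls
At depth 4: each of 125 parents calls descend on 5 children = 625 calls
At depth 5: each of 625 parents calls descend on 5 children = 3125 calls
Total: 1 + 5 + 25 + 125 + 625 + 3125 = 3906

3906


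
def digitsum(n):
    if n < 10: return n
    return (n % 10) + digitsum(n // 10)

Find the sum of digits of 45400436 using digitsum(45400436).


digitsum(45400436) = 6 + digitsum(4540043)
digitsum(4540043) = 3 + digitsum(454004)
digitsum(454004) = 4 + digitsum(45400)
digitsum(45400) = 0 + digitsum(4540)
digitsum(4540) = 0 + digitsum(454)
digitsum(454) = 4 + digitsum(45)
digitsum(45) = 5 + digitsum(4)
digitsum(4) = 4  (base case)
Total: 6 + 3 + 4 + 0 + 0 + 4 + 5 + 4 = 26

26


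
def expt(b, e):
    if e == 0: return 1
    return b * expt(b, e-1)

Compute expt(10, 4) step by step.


expt(10, 4)
= 10 * expt(10, 3)
= 10 * 10 * expt(10, 2)
= 10 * 10 * 10 * expt(10, 1)
= 10 * 10 * 10 * 10 * expt(10, 0)
= 10 * 10 * 10 * 10 * 1
= 10000

10000


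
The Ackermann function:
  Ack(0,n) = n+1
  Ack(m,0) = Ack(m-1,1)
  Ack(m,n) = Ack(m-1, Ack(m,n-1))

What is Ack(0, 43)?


Ack(0, 43) = 44
Result: Ack(0, 43) = 44

44


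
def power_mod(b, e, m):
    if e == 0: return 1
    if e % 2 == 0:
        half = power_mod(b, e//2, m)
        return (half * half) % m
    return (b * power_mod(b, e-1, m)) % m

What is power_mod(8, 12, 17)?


power_mod(8, 12, 17): e is even, compute power_mod(8, 6, 17)
  power_mod(8, 6, 17): e is even, compute power_mod(8, 3, 17)
    power_mod(8, 3, 17): e is odd, compute power_mod(8, 2, 17)
      power_mod(8, 2, 17): e is even, compute power_mod(8, 1, 17)
        power_mod(8, 1, 17): e is odd, compute power_mod(8, 0, 17)
          power_mod(8, 0, 17) = 1
        (8 * 1) % 17 = 8
      half=8, (8*8) % 17 = 13
    (8 * 13) % 17 = 2
  half=2, (2*2) % 17 = 4
half=4, (4*4) % 17 = 16

16


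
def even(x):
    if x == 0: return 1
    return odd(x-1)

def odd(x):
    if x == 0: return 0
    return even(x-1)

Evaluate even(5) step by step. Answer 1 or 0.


even(5) = odd(4)
odd(4) = even(3)
even(3) = odd(2)
odd(2) = even(1)
even(1) = odd(0)
odd(0) = 0  (base case)
Result: 0

0


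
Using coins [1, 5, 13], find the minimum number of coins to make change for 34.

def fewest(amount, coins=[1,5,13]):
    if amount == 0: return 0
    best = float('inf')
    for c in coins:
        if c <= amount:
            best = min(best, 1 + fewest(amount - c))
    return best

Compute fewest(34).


Building up with DP:
fewest(0) = 0
fewest(1) = min(1+fewest(0)=1+0=1) = 1
fewest(2) = min(1+fewest(1)=1+1=2) = 2
fewest(3) = min(1+fewest(2)=1+2=3) = 3
fewest(4) = min(1+fewest(3)=1+3=4) = 4
fewest(5) = min(1+fewest(4)=1+4=5, 1+fewest(0)=1+0=1) = 1
fewest(6) = min(1+fewest(5)=1+1=2, 1+fewest(1)=1+1=2) = 2
fewest(7) = min(1+fewest(6)=1+2=3, 1+fewest(2)=1+2=3) = 3
fewest(8) = min(1+fewest(7)=1+3=4, 1+fewest(3)=1+3=4) = 4
fewest(9) = min(1+fewest(8)=1+4=5, 1+fewest(4)=1+4=5) = 5
fewest(10) = min(1+fewest(9)=1+5=6, 1+fewest(5)=1+1=2) = 2
fewest(11) = min(1+fewest(10)=1+2=3, 1+fewest(6)=1+2=3) = 3
fewest(12) = min(1+fewest(11)=1+3=4, 1+fewest(7)=1+3=4) = 4
fewest(13) = min(1+fewest(12)=1+4=5, 1+fewest(8)=1+4=5, 1+fewest(0)=1+0=1) = 1
fewest(14) = min(1+fewest(13)=1+1=2, 1+fewest(9)=1+5=6, 1+fewest(1)=1+1=2) = 2
fewest(15) = min(1+fewest(14)=1+2=3, 1+fewest(10)=1+2=3, 1+fewest(2)=1+2=3) = 3
fewest(16) = min(1+fewest(15)=1+3=4, 1+fewest(11)=1+3=4, 1+fewest(3)=1+3=4) = 4
fewest(17) = min(1+fewest(16)=1+4=5, 1+fewest(12)=1+4=5, 1+fewest(4)=1+4=5) = 5
fewest(18) = min(1+fewest(17)=1+5=6, 1+fewest(13)=1+1=2, 1+fewest(5)=1+1=2) = 2
fewest(19) = min(1+fewest(18)=1+2=3, 1+fewest(14)=1+2=3, 1+fewest(6)=1+2=3) = 3
fewest(20) = min(1+fewest(19)=1+3=4, 1+fewest(15)=1+3=4, 1+fewest(7)=1+3=4) = 4
fewest(21) = min(1+fewest(20)=1+4=5, 1+fewest(16)=1+4=5, 1+fewest(8)=1+4=5) = 5
fewest(22) = min(1+fewest(21)=1+5=6, 1+fewest(17)=1+5=6, 1+fewest(9)=1+5=6) = 6
fewest(23) = min(1+fewest(22)=1+6=7, 1+fewest(18)=1+2=3, 1+fewest(10)=1+2=3) = 3
fewest(24) = min(1+fewest(23)=1+3=4, 1+fewest(19)=1+3=4, 1+fewest(11)=1+3=4) = 4
fewest(25) = min(1+fewest(24)=1+4=5, 1+fewest(20)=1+4=5, 1+fewest(12)=1+4=5) = 5
fewest(26) = min(1+fewest(25)=1+5=6, 1+fewest(21)=1+5=6, 1+fewest(13)=1+1=2) = 2
fewest(27) = min(1+fewest(26)=1+2=3, 1+fewest(22)=1+6=7, 1+fewest(14)=1+2=3) = 3
fewest(28) = min(1+fewest(27)=1+3=4, 1+fewest(23)=1+3=4, 1+fewest(15)=1+3=4) = 4
fewest(29) = min(1+fewest(28)=1+4=5, 1+fewest(24)=1+4=5, 1+fewest(16)=1+4=5) = 5
fewest(30) = min(1+fewest(29)=1+5=6, 1+fewest(25)=1+5=6, 1+fewest(17)=1+5=6) = 6
fewest(31) = min(1+fewest(30)=1+6=7, 1+fewest(26)=1+2=3, 1+fewest(18)=1+2=3) = 3
fewest(32) = min(1+fewest(31)=1+3=4, 1+fewest(27)=1+3=4, 1+fewest(19)=1+3=4) = 4
fewest(33) = min(1+fewest(32)=1+4=5, 1+fewest(28)=1+4=5, 1+fewest(20)=1+4=5) = 5
fewest(34) = min(1+fewest(33)=1+5=6, 1+fewest(29)=1+5=6, 1+fewest(21)=1+5=6) = 6

6


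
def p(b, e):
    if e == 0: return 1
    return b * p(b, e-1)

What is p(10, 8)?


p(10, 8)
= 10 * p(10, 7)
= 10 * 10 * p(10, 6)
= 10 * 10 * 10 * p(10, 5)
= 10 * 10 * 10 * 10 * p(10, 4)
= 10 * 10 * 10 * 10 * 10 * p(10, 3)
= 10 * 10 * 10 * 10 * 10 * 10 * p(10, 2)
= 10 * 10 * 10 * 10 * 10 * 10 * 10 * p(10, 1)
= 10 * 10 * 10 * 10 * 10 * 10 * 10 * 10 * p(10, 0)
= 10 * 10 * 10 * 10 * 10 * 10 * 10 * 10 * 1
= 100000000

100000000


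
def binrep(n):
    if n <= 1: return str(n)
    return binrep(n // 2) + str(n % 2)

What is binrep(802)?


binrep(802) = binrep(401) + '0'
binrep(401) = binrep(200) + '1'
binrep(200) = binrep(100) + '0'
binrep(100) = binrep(50) + '0'
binrep(50) = binrep(25) + '0'
binrep(25) = binrep(12) + '1'
binrep(12) = binrep(6) + '0'
binrep(6) = binrep(3) + '0'
binrep(3) = binrep(1) + '1'
binrep(1) = '1'  (base case)
Concatenating: '1' + '1' + '0' + '0' + '1' + '0' + '0' + '0' + '1' + '0' = '1100100010'

1100100010


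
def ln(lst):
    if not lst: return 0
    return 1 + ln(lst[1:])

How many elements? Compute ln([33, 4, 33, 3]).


ln([33, 4, 33, 3]) = 1 + ln([4, 33, 3])
ln([4, 33, 3]) = 1 + ln([33, 3])
ln([33, 3]) = 1 + ln([3])
ln([3]) = 1 + ln([])
ln([]) = 0  (base case)
Unwinding: 1 + 1 + 1 + 1 + 0 = 4

4


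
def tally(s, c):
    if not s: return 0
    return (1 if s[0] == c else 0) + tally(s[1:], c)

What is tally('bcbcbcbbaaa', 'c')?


s[0]='b' != 'c' -> 0
s[0]='c' == 'c' -> 1
s[0]='b' != 'c' -> 0
s[0]='c' == 'c' -> 1
s[0]='b' != 'c' -> 0
s[0]='c' == 'c' -> 1
s[0]='b' != 'c' -> 0
s[0]='b' != 'c' -> 0
s[0]='a' != 'c' -> 0
s[0]='a' != 'c' -> 0
s[0]='a' != 'c' -> 0
Sum: 0 + 1 + 0 + 1 + 0 + 1 + 0 + 0 + 0 + 0 + 0 = 3

3


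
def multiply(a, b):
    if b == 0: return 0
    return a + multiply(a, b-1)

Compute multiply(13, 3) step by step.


multiply(13, 3) = 13 + multiply(13, 2)
multiply(13, 2) = 13 + multiply(13, 1)
multiply(13, 1) = 13 + multiply(13, 0)
multiply(13, 0) = 0  (base case)
Total: 13 + 13 + 13 + 0 = 39

39


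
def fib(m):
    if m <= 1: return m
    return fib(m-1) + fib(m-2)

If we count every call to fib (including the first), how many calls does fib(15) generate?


Let C(n) = total calls for fib(n)
C(0) = 1, C(1) = 1
C(2) = 1 + C(1) + C(0) = 1 + 1 + 1 = 3
C(3) = 1 + C(2) + C(1) = 1 + 3 + 1 = 5
C(4) = 1 + C(3) + C(2) = 1 + 5 + 3 = 9
C(5) = 1 + C(4) + C(3) = 1 + 9 + 5 = 15
C(6) = 1 + C(5) + C(4) = 1 + 15 + 9 = 25
C(7) = 1 + C(6) + C(5) = 1 + 25 + 15 = 41
C(8) = 1 + C(7) + C(6) = 1 + 41 + 25 = 67
C(9) = 1 + C(8) + C(7) = 1 + 67 + 41 = 109
C(10) = 1 + C(9) + C(8) = 1 + 109 + 67 = 177
C(11) = 1 + C(10) + C(9) = 1 + 177 + 109 = 287
C(12) = 1 + C(11) + C(10) = 1 + 287 + 177 = 465
C(13) = 1 + C(12) + C(11) = 1 + 465 + 287 = 753
C(14) = 1 + C(13) + C(12) = 1 + 753 + 465 = 1219
C(15) = 1 + C(14) + C(13) = 1 + 1219 + 753 = 1973

1973


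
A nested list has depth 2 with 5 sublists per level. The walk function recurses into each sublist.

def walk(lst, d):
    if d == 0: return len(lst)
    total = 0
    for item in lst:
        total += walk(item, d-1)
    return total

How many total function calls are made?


At depth 0 (root): 1 call
At depth 1: each of 1 parents calls walk on 5 children = 5 calls
At depth 2: each of 5 parents calls walk on 5 children = 25 calls
Total: 1 + 5 + 25 = 31

31


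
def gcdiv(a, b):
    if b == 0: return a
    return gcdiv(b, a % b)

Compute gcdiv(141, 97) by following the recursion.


gcdiv(141, 97) = gcdiv(97, 44)
gcdiv(97, 44) = gcdiv(44, 9)
gcdiv(44, 9) = gcdiv(9, 8)
gcdiv(9, 8) = gcdiv(8, 1)
gcdiv(8, 1) = gcdiv(1, 0)
gcdiv(1, 0) = 1  (base case)

1


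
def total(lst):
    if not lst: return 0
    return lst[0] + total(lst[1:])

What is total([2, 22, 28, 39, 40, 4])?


total([2, 22, 28, 39, 40, 4]) = 2 + total([22, 28, 39, 40, 4])
total([22, 28, 39, 40, 4]) = 22 + total([28, 39, 40, 4])
total([28, 39, 40, 4]) = 28 + total([39, 40, 4])
total([39, 40, 4]) = 39 + total([40, 4])
total([40, 4]) = 40 + total([4])
total([4]) = 4 + total([])
total([]) = 0  (base case)
Total: 2 + 22 + 28 + 39 + 40 + 4 + 0 = 135

135


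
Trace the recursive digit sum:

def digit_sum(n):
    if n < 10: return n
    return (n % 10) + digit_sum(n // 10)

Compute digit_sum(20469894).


digit_sum(20469894) = 4 + digit_sum(2046989)
digit_sum(2046989) = 9 + digit_sum(204698)
digit_sum(204698) = 8 + digit_sum(20469)
digit_sum(20469) = 9 + digit_sum(2046)
digit_sum(2046) = 6 + digit_sum(204)
digit_sum(204) = 4 + digit_sum(20)
digit_sum(20) = 0 + digit_sum(2)
digit_sum(2) = 2  (base case)
Total: 4 + 9 + 8 + 9 + 6 + 4 + 0 + 2 = 42

42
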